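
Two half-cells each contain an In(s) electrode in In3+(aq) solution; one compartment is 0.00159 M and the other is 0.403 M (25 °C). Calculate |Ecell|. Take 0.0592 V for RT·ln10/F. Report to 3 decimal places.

0.047 V

For a concentration cell E°cell = 0, since both electrodes use the same couple.
The compartment with the higher In3+(aq) concentration (0.403 M) acts as the cathode; ions are reduced there and produced at the dilute (0.00159 M) anode.
With n = 3, Ecell = −(0.0592/3)·log([dilute]/[conc]) = −(0.0592/3)·log(0.00159/0.403) = +0.047 V.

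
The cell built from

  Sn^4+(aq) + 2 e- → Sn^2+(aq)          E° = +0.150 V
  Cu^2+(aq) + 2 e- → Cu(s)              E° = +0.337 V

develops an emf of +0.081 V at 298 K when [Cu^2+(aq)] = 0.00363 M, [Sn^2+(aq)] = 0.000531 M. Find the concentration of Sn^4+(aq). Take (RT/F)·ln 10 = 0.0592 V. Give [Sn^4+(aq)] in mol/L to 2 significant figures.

0.0073 M

The Cu²⁺/Cu couple has the larger reduction potential, so it is the cathode: E°cell = +0.337 − (+0.150) = +0.187 V and n = 2.
From the Nernst equation, log Q = n(E° − E)/0.0592 = 2·(+0.187 − (+0.081))/0.0592 = 3.581.
Balancing electrons gives Cu^2+(aq) + Sn^2+(aq) → Cu(s) + Sn^4+(aq); thus Q = [Sn^4+(aq)] / ([Cu^2+(aq)]·[Sn^2+(aq)]).
Isolating [Sn^4+(aq)] in Q = 10^{3.581} yields log [Sn^4+(aq)] = −2.134, i.e. 0.0073 M.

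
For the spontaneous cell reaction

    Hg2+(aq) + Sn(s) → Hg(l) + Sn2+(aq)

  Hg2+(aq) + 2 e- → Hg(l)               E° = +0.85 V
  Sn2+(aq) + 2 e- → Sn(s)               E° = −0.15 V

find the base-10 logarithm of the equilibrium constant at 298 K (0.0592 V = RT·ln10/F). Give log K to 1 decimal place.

log K = 33.8

The Hg²⁺/Hg couple is reduced (cathode); E°cell = +0.85 − (−0.15) = +1.00 V with n = 2.
At equilibrium E = 0, so log K = nE°cell / 0.0592 = (2)(+1.00) / 0.0592 = 33.8.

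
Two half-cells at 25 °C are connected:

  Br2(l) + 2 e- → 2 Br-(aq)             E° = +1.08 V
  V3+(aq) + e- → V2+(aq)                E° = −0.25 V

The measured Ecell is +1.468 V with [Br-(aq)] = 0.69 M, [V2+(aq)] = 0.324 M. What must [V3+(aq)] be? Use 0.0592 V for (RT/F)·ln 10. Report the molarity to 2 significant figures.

With Br₂/Br⁻ at the cathode and V³⁺/V²⁺ at the anode, E°cell = +1.08 − (−0.25) = +1.33 V (n = 2).
Rearranging E = E° − (0.0592/n)·log Q gives log Q = 2(+1.33 − (+1.468))/0.0592 = −4.662.
The balanced reaction is Br2(l) + 2 V2+(aq) → 2 Br-(aq) + 2 V3+(aq), so Q = ([Br-(aq)]^2·[V3+(aq)]^2) / [V2+(aq)]^2.
Isolating [V3+(aq)] in Q = 10^{−4.662} yields log [V3+(aq)] = −2.659, i.e. 0.0022 M.

0.0022 M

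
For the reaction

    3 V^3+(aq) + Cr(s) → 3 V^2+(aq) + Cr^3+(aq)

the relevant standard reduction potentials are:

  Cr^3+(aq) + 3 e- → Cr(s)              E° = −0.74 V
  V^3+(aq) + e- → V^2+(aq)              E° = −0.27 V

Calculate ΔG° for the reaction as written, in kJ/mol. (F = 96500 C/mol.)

In the reaction as written V^3+(aq) is reduced, so the V³⁺/V²⁺ couple is the cathode and Cr³⁺/Cr is the anode.
E°cell = −0.27 − (−0.74) = +0.47 V; balancing electrons gives n = 3.
ΔG° = −nFE°cell = −(3)(96500)(+0.47) J/mol = −136 kJ/mol.

−136 kJ/mol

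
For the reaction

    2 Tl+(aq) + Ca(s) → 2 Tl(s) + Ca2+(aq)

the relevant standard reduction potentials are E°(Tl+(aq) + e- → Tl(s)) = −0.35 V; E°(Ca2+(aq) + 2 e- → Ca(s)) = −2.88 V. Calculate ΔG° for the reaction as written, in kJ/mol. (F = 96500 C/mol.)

−488 kJ/mol

In the reaction as written Tl+(aq) is reduced, so the Tl⁺/Tl couple is the cathode and Ca²⁺/Ca is the anode.
E°cell = −0.35 − (−2.88) = +2.53 V; balancing electrons gives n = 2.
ΔG° = −nFE°cell = −(2)(96500)(+2.53) J/mol = −488 kJ/mol.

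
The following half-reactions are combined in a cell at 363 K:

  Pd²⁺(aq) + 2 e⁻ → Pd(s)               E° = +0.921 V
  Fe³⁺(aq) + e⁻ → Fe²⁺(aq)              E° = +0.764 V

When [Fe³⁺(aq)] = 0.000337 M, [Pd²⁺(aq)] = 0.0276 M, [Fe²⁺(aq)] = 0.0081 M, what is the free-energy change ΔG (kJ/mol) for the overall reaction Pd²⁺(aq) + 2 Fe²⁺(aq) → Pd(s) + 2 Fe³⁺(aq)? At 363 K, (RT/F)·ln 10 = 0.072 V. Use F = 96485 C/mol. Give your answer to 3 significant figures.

E°cell = +0.921 − (+0.764) = +0.157 V; the balanced reaction transfers n = 2 electrons.
The reaction quotient is [Fe³⁺(aq)]^2 / ([Pd²⁺(aq)]·[Fe²⁺(aq)]^2) = 0.0627; by Nernst, E = +0.157 − (0.072/2)(−1.203) = +0.2003 V.
Then ΔG = −nFE = −2 × 96485 × +0.2003 J/mol = −38.7 kJ/mol.

−38.7 kJ/mol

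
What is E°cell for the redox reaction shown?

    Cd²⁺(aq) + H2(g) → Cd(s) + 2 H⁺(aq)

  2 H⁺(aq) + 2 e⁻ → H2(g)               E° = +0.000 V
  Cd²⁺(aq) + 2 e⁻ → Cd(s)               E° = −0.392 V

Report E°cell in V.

−0.392 V

Cd²⁺(aq) gains electrons, so the Cd²⁺/Cd couple is the cathode; the 2H⁺/H₂ couple is the anode.
E°cell = E°(cathode) − E°(anode) = −0.392 − (+0.000) = −0.392 V.
The negative E°cell means the reaction is non-spontaneous in the direction written.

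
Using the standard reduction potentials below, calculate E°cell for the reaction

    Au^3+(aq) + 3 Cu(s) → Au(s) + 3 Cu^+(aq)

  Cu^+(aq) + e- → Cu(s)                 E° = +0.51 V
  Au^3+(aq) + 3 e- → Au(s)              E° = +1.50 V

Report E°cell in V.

In the reaction as written, Au^3+(aq) is reduced (cathode) and Cu^+(aq) is produced by oxidation at the anode.
E°cell = E°(cathode) − E°(anode) = +1.50 − (+0.51) = +0.99 V.
The positive value indicates the reaction is spontaneous as written.

+0.99 V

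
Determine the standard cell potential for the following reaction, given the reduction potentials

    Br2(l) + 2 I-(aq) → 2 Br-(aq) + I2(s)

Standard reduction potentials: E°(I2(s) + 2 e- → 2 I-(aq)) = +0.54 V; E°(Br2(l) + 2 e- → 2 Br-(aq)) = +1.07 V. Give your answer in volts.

In the reaction as written, Br2(l) is reduced (cathode) and I2(s) is produced by oxidation at the anode.
E°cell = E°(cathode) − E°(anode) = +1.07 − (+0.54) = +0.53 V.
The positive value indicates the reaction is spontaneous as written.

+0.53 V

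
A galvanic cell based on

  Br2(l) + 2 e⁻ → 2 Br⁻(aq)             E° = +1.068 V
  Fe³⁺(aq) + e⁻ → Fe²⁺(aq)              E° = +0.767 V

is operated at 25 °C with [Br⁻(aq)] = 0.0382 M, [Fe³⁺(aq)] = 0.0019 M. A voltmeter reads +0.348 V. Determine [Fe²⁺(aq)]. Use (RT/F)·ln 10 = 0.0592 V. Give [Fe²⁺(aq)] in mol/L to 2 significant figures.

The Br₂/Br⁻ couple has the larger reduction potential, so it is the cathode: E°cell = +1.068 − (+0.767) = +0.301 V and n = 2.
Rearranging E = E° − (0.0592/n)·log Q gives log Q = 2(+0.301 − (+0.348))/0.0592 = −1.588.
The balanced reaction is Br2(l) + 2 Fe²⁺(aq) → 2 Br⁻(aq) + 2 Fe³⁺(aq), so Q = ([Br⁻(aq)]^2·[Fe³⁺(aq)]^2) / [Fe²⁺(aq)]^2.
Substituting the known concentrations and solving, log [Fe²⁺(aq)] = −3.345 and [Fe²⁺(aq)] = 0.00045 M.

0.00045 M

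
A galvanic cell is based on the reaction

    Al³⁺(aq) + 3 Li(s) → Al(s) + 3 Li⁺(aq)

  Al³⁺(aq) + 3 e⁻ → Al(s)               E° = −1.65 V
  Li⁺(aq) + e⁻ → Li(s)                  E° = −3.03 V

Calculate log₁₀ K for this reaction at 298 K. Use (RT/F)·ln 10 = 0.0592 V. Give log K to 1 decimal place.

The Al³⁺/Al couple is reduced (cathode); E°cell = −1.65 − (−3.03) = +1.38 V with n = 3.
At equilibrium E = 0, so log K = nE°cell / 0.0592 = (3)(+1.38) / 0.0592 = 69.9.

log K = 69.9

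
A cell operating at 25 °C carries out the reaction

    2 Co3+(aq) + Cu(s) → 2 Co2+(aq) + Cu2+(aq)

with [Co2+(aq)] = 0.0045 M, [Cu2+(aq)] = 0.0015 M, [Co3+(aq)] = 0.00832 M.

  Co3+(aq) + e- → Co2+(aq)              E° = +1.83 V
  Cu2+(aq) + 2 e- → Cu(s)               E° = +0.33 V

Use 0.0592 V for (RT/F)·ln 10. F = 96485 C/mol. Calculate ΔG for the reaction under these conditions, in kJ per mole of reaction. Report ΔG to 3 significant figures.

−309 kJ/mol

With Co³⁺/Co²⁺ reduced at the cathode, E°cell = +1.83 − (+0.33) = +1.50 V and n = 2.
Q = ([Co2+(aq)]^2·[Cu2+(aq)]) / [Co3+(aq)]^2 = 0.000439, so log Q = −3.358 and E = +1.50 − (0.0592/2)(−3.358) = +1.5994 V.
ΔG = −nFE = −(2)(96485)(+1.5994) J/mol = −309 kJ/mol.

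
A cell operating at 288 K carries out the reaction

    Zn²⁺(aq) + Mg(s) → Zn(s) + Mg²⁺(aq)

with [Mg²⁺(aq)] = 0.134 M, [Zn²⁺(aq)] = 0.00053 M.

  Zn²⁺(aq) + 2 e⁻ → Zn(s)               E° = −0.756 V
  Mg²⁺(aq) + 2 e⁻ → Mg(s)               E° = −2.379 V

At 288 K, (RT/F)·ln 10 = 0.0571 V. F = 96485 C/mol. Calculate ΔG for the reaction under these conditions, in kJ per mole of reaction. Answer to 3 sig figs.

With Zn²⁺/Zn reduced at the cathode, E°cell = −0.756 − (−2.379) = +1.623 V and n = 2.
Q = [Mg²⁺(aq)] / [Zn²⁺(aq)] = 253, so log Q = 2.403 and E = +1.623 − (0.0571/2)(2.403) = +1.5544 V.
Finally ΔG = −nFE = −(2)(96485 C/mol)(+1.5544 V) = −300 kJ/mol.

−300 kJ/mol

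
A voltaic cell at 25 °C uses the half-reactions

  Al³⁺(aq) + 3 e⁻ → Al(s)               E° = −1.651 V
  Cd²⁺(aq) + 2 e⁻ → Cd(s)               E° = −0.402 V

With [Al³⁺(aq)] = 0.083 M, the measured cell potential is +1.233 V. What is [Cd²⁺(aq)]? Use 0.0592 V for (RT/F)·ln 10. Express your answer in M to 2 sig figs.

0.055 M

Cd²⁺/Cd is the cathode (higher E°); E°cell = −0.402 − (−1.651) = +1.249 V with n = 6.
Since E = E° − (0.0592/n)·log Q, log Q = n(E° − E)/0.0592 = 1.622.
The balanced reaction is 3 Cd²⁺(aq) + 2 Al(s) → 3 Cd(s) + 2 Al³⁺(aq), so Q = [Al³⁺(aq)]^2 / [Cd²⁺(aq)]^3.
Isolating [Cd²⁺(aq)] in Q = 10^{1.622} yields log [Cd²⁺(aq)] = −1.261, i.e. 0.055 M.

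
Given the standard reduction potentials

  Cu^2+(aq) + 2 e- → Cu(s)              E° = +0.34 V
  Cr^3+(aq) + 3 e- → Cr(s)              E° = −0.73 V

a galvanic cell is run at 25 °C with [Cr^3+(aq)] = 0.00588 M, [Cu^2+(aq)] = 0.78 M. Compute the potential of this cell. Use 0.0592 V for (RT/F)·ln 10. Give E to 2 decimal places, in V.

+1.11 V

The Cu²⁺/Cu couple has the more positive E°, so it is the cathode; Cr³⁺/Cr is the anode.
E°cell = E°cat − E°an = +0.34 − (−0.73) = +1.07 V; n = 6.
Balancing gives 3 Cu^2+(aq) + 2 Cr(s) → 3 Cu(s) + 2 Cr^3+(aq); hence Q = [Cr^3+(aq)]^2 / [Cu^2+(aq)]^3 = 7.29×10^−5 (log Q = −4.138).
By the Nernst equation, E = +1.07 − (0.0592/6)·(−4.138) = +1.11 V.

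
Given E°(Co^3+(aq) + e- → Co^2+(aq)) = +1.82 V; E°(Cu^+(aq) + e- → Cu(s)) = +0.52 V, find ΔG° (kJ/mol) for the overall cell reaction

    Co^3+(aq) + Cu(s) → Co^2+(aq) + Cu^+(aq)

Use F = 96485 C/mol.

In the reaction as written Co^3+(aq) is reduced, so the Co³⁺/Co²⁺ couple is the cathode and Cu⁺/Cu is the anode.
E°cell = +1.82 − (+0.52) = +1.30 V; balancing electrons gives n = 1.
ΔG° = −nFE°cell = −(1)(96485)(+1.30) J/mol = −125 kJ/mol.

−125 kJ/mol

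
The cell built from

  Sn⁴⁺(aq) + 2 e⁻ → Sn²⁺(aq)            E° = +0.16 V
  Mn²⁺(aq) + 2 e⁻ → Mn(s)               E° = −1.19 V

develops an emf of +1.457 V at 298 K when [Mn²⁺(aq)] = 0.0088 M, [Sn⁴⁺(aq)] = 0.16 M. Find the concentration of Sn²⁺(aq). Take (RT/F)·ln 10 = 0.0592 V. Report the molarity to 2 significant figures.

With Sn⁴⁺/Sn²⁺ at the cathode and Mn²⁺/Mn at the anode, E°cell = +0.16 − (−1.19) = +1.35 V (n = 2).
Since E = E° − (0.0592/n)·log Q, log Q = n(E° − E)/0.0592 = −3.615.
Balancing electrons gives Sn⁴⁺(aq) + Mn(s) → Sn²⁺(aq) + Mn²⁺(aq); thus Q = ([Sn²⁺(aq)]·[Mn²⁺(aq)]) / [Sn⁴⁺(aq)].
Isolating [Sn²⁺(aq)] in Q = 10^{−3.615} yields log [Sn²⁺(aq)] = −2.355, i.e. 0.0044 M.

0.0044 M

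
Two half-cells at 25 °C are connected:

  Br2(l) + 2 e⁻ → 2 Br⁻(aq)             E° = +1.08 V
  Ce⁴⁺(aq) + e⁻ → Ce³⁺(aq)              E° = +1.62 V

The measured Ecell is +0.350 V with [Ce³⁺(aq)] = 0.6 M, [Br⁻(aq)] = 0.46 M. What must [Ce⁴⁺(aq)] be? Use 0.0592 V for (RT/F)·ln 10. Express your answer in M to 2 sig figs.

0.00081 M

With Ce⁴⁺/Ce³⁺ at the cathode and Br₂/Br⁻ at the anode, E°cell = +1.62 − (+1.08) = +0.54 V (n = 2).
From the Nernst equation, log Q = n(E° − E)/0.0592 = 2·(+0.54 − (+0.350))/0.0592 = 6.419.
For 2 Ce⁴⁺(aq) + 2 Br⁻(aq) → 2 Ce³⁺(aq) + Br2(l), the reaction quotient is Q = [Ce³⁺(aq)]^2 / ([Ce⁴⁺(aq)]^2·[Br⁻(aq)]^2).
Isolating [Ce⁴⁺(aq)] in Q = 10^{6.419} yields log [Ce⁴⁺(aq)] = −3.094, i.e. 0.00081 M.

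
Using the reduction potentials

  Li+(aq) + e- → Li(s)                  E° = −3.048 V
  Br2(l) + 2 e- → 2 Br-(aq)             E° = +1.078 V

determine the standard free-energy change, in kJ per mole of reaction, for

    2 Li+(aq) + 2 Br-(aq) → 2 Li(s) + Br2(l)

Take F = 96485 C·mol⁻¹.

In the reaction as written Li+(aq) is reduced, so the Li⁺/Li couple is the cathode and Br₂/Br⁻ is the anode.
E°cell = −3.048 − (+1.078) = −4.126 V; balancing electrons gives n = 2.
ΔG° = −nFE°cell = −(2)(96485)(−4.126) J/mol = +796 kJ/mol.

+796 kJ/mol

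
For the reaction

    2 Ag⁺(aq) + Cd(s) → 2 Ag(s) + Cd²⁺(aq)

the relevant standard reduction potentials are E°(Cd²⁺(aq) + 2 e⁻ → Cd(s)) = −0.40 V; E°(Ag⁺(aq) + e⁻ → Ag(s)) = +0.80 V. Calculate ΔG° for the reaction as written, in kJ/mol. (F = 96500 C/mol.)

−232 kJ/mol

In the reaction as written Ag⁺(aq) is reduced, so the Ag⁺/Ag couple is the cathode and Cd²⁺/Cd is the anode.
E°cell = +0.80 − (−0.40) = +1.20 V; balancing electrons gives n = 2.
ΔG° = −nFE°cell = −(2)(96500)(+1.20) J/mol = −232 kJ/mol.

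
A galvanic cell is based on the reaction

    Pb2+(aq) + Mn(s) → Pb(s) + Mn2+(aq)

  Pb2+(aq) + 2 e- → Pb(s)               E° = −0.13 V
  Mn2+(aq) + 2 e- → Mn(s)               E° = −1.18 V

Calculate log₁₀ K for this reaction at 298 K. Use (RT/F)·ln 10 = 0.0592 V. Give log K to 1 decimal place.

The Pb²⁺/Pb couple is reduced (cathode); E°cell = −0.13 − (−1.18) = +1.05 V with n = 2.
At equilibrium E = 0, so log K = nE°cell / 0.0592 = (2)(+1.05) / 0.0592 = 35.5.

log K = 35.5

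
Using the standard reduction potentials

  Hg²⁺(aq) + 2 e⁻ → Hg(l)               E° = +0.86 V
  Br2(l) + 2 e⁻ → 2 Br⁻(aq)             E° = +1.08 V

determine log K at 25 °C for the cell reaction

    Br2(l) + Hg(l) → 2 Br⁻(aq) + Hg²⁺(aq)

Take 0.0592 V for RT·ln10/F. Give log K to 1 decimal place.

The Br₂/Br⁻ couple is reduced (cathode); E°cell = +1.08 − (+0.86) = +0.22 V with n = 2.
At equilibrium E = 0, so log K = nE°cell / 0.0592 = (2)(+0.22) / 0.0592 = 7.4.

log K = 7.4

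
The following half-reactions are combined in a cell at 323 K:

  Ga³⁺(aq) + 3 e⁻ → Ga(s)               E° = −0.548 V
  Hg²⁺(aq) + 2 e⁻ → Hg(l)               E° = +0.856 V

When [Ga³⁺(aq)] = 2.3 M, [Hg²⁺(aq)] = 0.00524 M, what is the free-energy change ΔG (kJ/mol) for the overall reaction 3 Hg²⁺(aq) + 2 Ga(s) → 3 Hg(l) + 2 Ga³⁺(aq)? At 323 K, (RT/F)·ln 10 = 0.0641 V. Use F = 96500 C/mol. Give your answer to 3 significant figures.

With Hg²⁺/Hg reduced at the cathode, E°cell = +0.856 − (−0.548) = +1.404 V and n = 6.
Q = [Ga³⁺(aq)]^2 / [Hg²⁺(aq)]^3 = 3.68×10^7, so log Q = 7.565 and E = +1.404 − (0.0641/6)(7.565) = +1.3232 V.
Then ΔG = −nFE = −6 × 96500 × +1.3232 J/mol = −766 kJ/mol.

−766 kJ/mol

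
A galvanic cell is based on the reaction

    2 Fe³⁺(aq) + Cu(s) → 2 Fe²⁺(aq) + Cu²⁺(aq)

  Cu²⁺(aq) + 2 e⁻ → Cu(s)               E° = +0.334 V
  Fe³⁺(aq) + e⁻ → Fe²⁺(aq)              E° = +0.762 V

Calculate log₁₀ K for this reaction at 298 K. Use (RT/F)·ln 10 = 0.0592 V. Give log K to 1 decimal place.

The Fe³⁺/Fe²⁺ couple is reduced (cathode); E°cell = +0.762 − (+0.334) = +0.428 V with n = 2.
At equilibrium E = 0, so log K = nE°cell / 0.0592 = (2)(+0.428) / 0.0592 = 14.5.

log K = 14.5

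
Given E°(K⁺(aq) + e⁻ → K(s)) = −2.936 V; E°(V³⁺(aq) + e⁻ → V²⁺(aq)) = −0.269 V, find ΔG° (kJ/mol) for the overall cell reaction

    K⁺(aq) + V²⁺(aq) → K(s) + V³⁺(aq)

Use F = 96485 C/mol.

+257 kJ/mol

In the reaction as written K⁺(aq) is reduced, so the K⁺/K couple is the cathode and V³⁺/V²⁺ is the anode.
E°cell = −2.936 − (−0.269) = −2.667 V; balancing electrons gives n = 1.
ΔG° = −nFE°cell = −(1)(96485)(−2.667) J/mol = +257 kJ/mol.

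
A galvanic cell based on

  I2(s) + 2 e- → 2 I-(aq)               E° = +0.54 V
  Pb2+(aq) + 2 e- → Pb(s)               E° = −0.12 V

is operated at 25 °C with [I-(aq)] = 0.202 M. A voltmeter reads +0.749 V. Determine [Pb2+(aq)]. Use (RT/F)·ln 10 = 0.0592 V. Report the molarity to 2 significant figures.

0.024 M

With I₂/I⁻ at the cathode and Pb²⁺/Pb at the anode, E°cell = +0.54 − (−0.12) = +0.66 V (n = 2).
From the Nernst equation, log Q = n(E° − E)/0.0592 = 2·(+0.66 − (+0.749))/0.0592 = −3.007.
Balancing electrons gives I2(s) + Pb(s) → 2 I-(aq) + Pb2+(aq); thus Q = [I-(aq)]^2·[Pb2+(aq)].
Solving for the unknown gives log [Pb2+(aq)] = −1.618, so [Pb2+(aq)] ≈ 0.024 M.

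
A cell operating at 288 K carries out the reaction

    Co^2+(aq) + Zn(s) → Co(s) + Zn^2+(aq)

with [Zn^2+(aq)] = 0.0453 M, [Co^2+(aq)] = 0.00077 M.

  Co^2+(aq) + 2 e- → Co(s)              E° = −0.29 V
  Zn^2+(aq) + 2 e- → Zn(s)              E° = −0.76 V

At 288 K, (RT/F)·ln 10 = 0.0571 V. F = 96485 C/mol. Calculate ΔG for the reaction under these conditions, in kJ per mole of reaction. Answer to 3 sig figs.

With Co²⁺/Co reduced at the cathode, E°cell = −0.29 − (−0.76) = +0.47 V and n = 2.
Q = [Zn^2+(aq)] / [Co^2+(aq)] = 58.8, so log Q = 1.770 and E = +0.47 − (0.0571/2)(1.770) = +0.4195 V.
Then ΔG = −nFE = −2 × 96485 × +0.4195 J/mol = −81.0 kJ/mol.

−81.0 kJ/mol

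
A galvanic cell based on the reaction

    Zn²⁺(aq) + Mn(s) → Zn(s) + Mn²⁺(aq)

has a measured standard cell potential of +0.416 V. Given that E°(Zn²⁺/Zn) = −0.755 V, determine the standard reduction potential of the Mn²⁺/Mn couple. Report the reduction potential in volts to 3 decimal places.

−1.171 V

In the reaction as written the Zn²⁺/Zn couple is reduced (cathode) and Mn²⁺/Mn is oxidized (anode), so E°cell = E°(Zn²⁺/Zn) − E°(Mn²⁺/Mn).
E°(Mn²⁺/Mn) = E°(cathode) − E°cell = −0.755 − (+0.416) = −1.171 V.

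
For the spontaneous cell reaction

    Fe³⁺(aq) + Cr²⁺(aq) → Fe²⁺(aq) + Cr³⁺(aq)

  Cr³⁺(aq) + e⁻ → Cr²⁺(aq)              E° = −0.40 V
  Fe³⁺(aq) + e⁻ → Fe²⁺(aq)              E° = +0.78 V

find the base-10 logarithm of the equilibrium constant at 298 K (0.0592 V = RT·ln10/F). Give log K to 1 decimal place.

The Fe³⁺/Fe²⁺ couple is reduced (cathode); E°cell = +0.78 − (−0.40) = +1.18 V with n = 1.
At equilibrium E = 0, so log K = nE°cell / 0.0592 = (1)(+1.18) / 0.0592 = 19.9.

log K = 19.9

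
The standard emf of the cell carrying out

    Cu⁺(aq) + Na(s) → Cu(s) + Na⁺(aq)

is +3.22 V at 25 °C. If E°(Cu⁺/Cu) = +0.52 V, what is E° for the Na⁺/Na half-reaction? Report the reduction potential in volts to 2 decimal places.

−2.70 V

In the reaction as written the Cu⁺/Cu couple is reduced (cathode) and Na⁺/Na is oxidized (anode), so E°cell = E°(Cu⁺/Cu) − E°(Na⁺/Na).
E°(Na⁺/Na) = E°(cathode) − E°cell = +0.52 − (+3.22) = −2.70 V.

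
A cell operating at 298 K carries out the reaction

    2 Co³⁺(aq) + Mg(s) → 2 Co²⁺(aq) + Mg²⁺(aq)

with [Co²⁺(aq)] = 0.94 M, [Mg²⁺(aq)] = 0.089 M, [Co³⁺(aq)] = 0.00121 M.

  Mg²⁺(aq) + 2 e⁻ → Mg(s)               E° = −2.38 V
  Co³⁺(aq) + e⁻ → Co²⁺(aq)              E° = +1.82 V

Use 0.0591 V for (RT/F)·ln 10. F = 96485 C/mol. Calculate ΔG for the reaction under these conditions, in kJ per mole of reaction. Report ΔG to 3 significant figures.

The standard cell potential is +1.82 − (−2.38) = +4.20 V, with n = 2 electrons in the balanced equation.
The reaction quotient is ([Co²⁺(aq)]^2·[Mg²⁺(aq)]) / [Co³⁺(aq)]^2 = 5.37×10^4; by Nernst, E = +4.20 − (0.0591/2)(4.730) = +4.0602 V.
Then ΔG = −nFE = −2 × 96485 × +4.0602 J/mol = −783 kJ/mol.

−783 kJ/mol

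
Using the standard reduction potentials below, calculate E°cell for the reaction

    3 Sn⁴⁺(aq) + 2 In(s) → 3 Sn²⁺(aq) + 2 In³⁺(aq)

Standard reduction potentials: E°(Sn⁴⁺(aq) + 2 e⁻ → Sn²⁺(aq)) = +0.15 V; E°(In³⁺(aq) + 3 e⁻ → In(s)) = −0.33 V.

In the reaction as written, Sn⁴⁺(aq) is reduced (cathode) and In³⁺(aq) is produced by oxidation at the anode.
E°cell = E°(cathode) − E°(anode) = +0.15 − (−0.33) = +0.48 V.
The positive value indicates the reaction is spontaneous as written.

+0.48 V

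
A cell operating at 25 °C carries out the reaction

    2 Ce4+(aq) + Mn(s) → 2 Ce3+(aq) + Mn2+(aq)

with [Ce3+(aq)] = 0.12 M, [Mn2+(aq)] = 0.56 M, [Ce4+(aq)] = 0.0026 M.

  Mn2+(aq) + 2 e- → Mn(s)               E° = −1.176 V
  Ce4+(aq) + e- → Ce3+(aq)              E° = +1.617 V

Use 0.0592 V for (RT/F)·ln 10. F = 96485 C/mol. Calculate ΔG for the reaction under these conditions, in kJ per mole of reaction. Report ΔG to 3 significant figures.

The standard cell potential is +1.617 − (−1.176) = +2.793 V, with n = 2 electrons in the balanced equation.
Here Q = ([Ce3+(aq)]^2·[Mn2+(aq)]) / [Ce4+(aq)]^2 = 1.19×10^3 (log Q = 3.077), giving E = +2.793 − (0.0592/2)·(3.077) = +2.7019 V.
Then ΔG = −nFE = −2 × 96485 × +2.7019 J/mol = −521 kJ/mol.

−521 kJ/mol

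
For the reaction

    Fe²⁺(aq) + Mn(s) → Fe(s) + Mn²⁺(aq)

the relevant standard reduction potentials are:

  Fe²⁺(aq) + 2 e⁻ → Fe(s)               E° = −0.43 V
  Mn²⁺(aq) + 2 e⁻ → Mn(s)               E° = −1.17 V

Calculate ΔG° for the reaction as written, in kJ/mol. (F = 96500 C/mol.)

In the reaction as written Fe²⁺(aq) is reduced, so the Fe²⁺/Fe couple is the cathode and Mn²⁺/Mn is the anode.
E°cell = −0.43 − (−1.17) = +0.74 V; balancing electrons gives n = 2.
ΔG° = −nFE°cell = −(2)(96500)(+0.74) J/mol = −143 kJ/mol.

−143 kJ/mol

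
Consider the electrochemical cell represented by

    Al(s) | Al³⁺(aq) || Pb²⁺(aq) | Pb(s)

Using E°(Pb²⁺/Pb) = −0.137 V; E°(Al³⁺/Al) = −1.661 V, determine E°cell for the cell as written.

By convention the left-hand electrode in cell notation is the anode (oxidation) and the right-hand electrode is the cathode (reduction).
E°cell = E°(right) − E°(left) = −0.137 − (−1.661) = +1.524 V.

+1.524 V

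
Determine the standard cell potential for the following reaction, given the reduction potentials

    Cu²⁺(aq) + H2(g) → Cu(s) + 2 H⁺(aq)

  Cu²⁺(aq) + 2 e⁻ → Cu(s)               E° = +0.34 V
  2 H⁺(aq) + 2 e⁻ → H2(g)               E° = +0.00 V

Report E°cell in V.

Cu²⁺(aq) gains electrons, so the Cu²⁺/Cu couple is the cathode; the 2H⁺/H₂ couple is the anode.
E°cell = E°(cathode) − E°(anode) = +0.34 − (+0.00) = +0.34 V.
The positive value indicates the reaction is spontaneous as written.

+0.34 V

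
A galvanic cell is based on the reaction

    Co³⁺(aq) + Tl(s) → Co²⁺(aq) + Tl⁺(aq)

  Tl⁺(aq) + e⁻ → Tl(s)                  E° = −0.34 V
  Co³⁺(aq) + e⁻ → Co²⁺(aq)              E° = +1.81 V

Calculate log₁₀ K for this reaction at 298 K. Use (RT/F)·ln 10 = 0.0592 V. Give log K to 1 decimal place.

log K = 36.3

The Co³⁺/Co²⁺ couple is reduced (cathode); E°cell = +1.81 − (−0.34) = +2.15 V with n = 1.
At equilibrium E = 0, so log K = nE°cell / 0.0592 = (1)(+2.15) / 0.0592 = 36.3.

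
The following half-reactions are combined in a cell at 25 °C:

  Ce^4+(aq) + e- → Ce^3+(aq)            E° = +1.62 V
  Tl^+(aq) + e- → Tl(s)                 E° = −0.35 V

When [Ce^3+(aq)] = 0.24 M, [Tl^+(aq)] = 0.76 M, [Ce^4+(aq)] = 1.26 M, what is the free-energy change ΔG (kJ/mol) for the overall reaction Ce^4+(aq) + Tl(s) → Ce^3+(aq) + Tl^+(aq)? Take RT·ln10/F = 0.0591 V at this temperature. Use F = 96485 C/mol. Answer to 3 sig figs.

E°cell = +1.62 − (−0.35) = +1.97 V; the balanced reaction transfers n = 1 electron.
The reaction quotient is ([Ce^3+(aq)]·[Tl^+(aq)]) / [Ce^4+(aq)] = 0.145; by Nernst, E = +1.97 − (0.0591/1)(−0.839) = +2.0196 V.
Then ΔG = −nFE = −1 × 96485 × +2.0196 J/mol = −195 kJ/mol.

−195 kJ/mol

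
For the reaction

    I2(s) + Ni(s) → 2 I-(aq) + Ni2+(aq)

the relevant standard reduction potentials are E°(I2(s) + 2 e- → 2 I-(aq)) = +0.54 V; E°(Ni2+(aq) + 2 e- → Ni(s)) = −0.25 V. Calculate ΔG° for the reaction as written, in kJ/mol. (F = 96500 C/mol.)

In the reaction as written I2(s) is reduced, so the I₂/I⁻ couple is the cathode and Ni²⁺/Ni is the anode.
E°cell = +0.54 − (−0.25) = +0.79 V; balancing electrons gives n = 2.
ΔG° = −nFE°cell = −(2)(96500)(+0.79) J/mol = −152 kJ/mol.

−152 kJ/mol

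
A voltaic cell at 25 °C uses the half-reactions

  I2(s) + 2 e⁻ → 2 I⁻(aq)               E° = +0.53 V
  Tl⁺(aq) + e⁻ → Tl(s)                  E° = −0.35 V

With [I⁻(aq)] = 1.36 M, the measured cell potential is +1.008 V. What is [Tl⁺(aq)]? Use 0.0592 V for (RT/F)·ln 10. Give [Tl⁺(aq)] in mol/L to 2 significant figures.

I₂/I⁻ is the cathode (higher E°); E°cell = +0.53 − (−0.35) = +0.88 V with n = 2.
Rearranging E = E° − (0.0592/n)·log Q gives log Q = 2(+0.88 − (+1.008))/0.0592 = −4.324.
For I2(s) + 2 Tl(s) → 2 I⁻(aq) + 2 Tl⁺(aq), the reaction quotient is Q = [I⁻(aq)]^2·[Tl⁺(aq)]^2.
Solving for the unknown gives log [Tl⁺(aq)] = −2.296, so [Tl⁺(aq)] ≈ 0.0051 M.

0.0051 M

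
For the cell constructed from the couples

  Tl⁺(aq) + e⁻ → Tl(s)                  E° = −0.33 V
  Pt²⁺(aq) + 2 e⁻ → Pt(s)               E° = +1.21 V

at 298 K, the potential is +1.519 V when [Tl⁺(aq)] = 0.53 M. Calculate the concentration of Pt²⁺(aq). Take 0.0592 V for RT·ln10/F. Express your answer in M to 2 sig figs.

Pt²⁺/Pt is the cathode (higher E°); E°cell = +1.21 − (−0.33) = +1.54 V with n = 2.
Since E = E° − (0.0592/n)·log Q, log Q = n(E° − E)/0.0592 = 0.709.
For Pt²⁺(aq) + 2 Tl(s) → Pt(s) + 2 Tl⁺(aq), the reaction quotient is Q = [Tl⁺(aq)]^2 / [Pt²⁺(aq)].
Isolating [Pt²⁺(aq)] in Q = 10^{0.709} yields log [Pt²⁺(aq)] = −1.260, i.e. 0.055 M.

0.055 M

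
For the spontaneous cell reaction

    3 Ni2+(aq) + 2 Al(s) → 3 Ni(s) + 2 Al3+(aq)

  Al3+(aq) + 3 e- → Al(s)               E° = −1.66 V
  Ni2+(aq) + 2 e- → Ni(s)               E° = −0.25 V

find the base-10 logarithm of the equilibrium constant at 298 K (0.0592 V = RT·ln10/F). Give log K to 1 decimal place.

The Ni²⁺/Ni couple is reduced (cathode); E°cell = −0.25 − (−1.66) = +1.41 V with n = 6.
At equilibrium E = 0, so log K = nE°cell / 0.0592 = (6)(+1.41) / 0.0592 = 142.9.

log K = 142.9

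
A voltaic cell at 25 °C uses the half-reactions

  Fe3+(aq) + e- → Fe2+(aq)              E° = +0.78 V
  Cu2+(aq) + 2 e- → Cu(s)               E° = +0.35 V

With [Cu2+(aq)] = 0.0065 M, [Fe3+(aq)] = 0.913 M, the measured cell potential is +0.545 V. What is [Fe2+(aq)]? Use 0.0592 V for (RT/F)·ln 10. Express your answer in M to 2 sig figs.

Fe³⁺/Fe²⁺ is the cathode (higher E°); E°cell = +0.78 − (+0.35) = +0.43 V with n = 2.
Since E = E° − (0.0592/n)·log Q, log Q = n(E° − E)/0.0592 = −3.885.
For 2 Fe3+(aq) + Cu(s) → 2 Fe2+(aq) + Cu2+(aq), the reaction quotient is Q = ([Fe2+(aq)]^2·[Cu2+(aq)]) / [Fe3+(aq)]^2.
Substituting the known concentrations and solving, log [Fe2+(aq)] = −0.888 and [Fe2+(aq)] = 0.13 M.

0.13 M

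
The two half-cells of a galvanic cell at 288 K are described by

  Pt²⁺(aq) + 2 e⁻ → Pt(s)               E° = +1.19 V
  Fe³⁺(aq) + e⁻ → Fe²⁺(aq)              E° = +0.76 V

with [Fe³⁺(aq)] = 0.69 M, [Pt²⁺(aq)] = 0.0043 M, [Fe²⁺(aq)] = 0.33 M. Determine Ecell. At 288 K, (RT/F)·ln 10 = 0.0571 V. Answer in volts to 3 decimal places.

+0.344 V

Pt²⁺/Pt is reduced (cathode, E° = +1.19 V) and Fe³⁺/Fe²⁺ is oxidized (anode).
E°cell = +1.19 − (+0.76) = +0.43 V, with n = 2 electrons transferred.
For the overall reaction Pt²⁺(aq) + 2 Fe²⁺(aq) → Pt(s) + 2 Fe³⁺(aq), Q = [Fe³⁺(aq)]^2 / ([Pt²⁺(aq)]·[Fe²⁺(aq)]^2) = 1.02×10^3, giving log Q = 3.007.
By the Nernst equation, E = +0.43 − (0.0571/2)·(3.007) = +0.344 V.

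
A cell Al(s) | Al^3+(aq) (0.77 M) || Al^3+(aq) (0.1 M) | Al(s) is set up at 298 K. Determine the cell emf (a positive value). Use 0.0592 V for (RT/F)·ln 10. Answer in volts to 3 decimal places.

0.017 V

For a concentration cell E°cell = 0, since both electrodes use the same couple.
The compartment with the higher Al^3+(aq) concentration (0.77 M) acts as the cathode; ions are reduced there and produced at the dilute (0.1 M) anode.
With n = 3, Ecell = −(0.0592/3)·log([dilute]/[conc]) = −(0.0592/3)·log(0.1/0.77) = +0.017 V.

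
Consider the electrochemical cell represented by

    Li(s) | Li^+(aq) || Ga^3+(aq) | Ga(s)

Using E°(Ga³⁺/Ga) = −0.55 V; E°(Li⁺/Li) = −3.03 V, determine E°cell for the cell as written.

+2.48 V

By convention the left-hand electrode in cell notation is the anode (oxidation) and the right-hand electrode is the cathode (reduction).
E°cell = E°(right) − E°(left) = −0.55 − (−3.03) = +2.48 V.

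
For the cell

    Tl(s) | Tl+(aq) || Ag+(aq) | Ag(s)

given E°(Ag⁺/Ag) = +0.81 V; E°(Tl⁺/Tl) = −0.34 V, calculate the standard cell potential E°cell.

By convention the left-hand electrode in cell notation is the anode (oxidation) and the right-hand electrode is the cathode (reduction).
E°cell = E°(right) − E°(left) = +0.81 − (−0.34) = +1.15 V.

+1.15 V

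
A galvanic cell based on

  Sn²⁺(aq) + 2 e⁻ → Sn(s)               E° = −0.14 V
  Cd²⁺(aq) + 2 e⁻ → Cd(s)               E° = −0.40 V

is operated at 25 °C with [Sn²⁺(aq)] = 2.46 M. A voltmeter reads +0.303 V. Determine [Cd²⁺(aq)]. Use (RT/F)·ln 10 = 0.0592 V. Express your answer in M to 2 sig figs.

The Sn²⁺/Sn couple has the larger reduction potential, so it is the cathode: E°cell = −0.14 − (−0.40) = +0.26 V and n = 2.
From the Nernst equation, log Q = n(E° − E)/0.0592 = 2·(+0.26 − (+0.303))/0.0592 = −1.453.
Balancing electrons gives Sn²⁺(aq) + Cd(s) → Sn(s) + Cd²⁺(aq); thus Q = [Cd²⁺(aq)] / [Sn²⁺(aq)].
Solving for the unknown gives log [Cd²⁺(aq)] = −1.062, so [Cd²⁺(aq)] ≈ 0.087 M.

0.087 M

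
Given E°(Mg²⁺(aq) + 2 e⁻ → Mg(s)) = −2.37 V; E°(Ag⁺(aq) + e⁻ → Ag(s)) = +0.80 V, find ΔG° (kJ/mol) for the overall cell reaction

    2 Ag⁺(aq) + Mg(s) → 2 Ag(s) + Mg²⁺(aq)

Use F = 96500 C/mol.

In the reaction as written Ag⁺(aq) is reduced, so the Ag⁺/Ag couple is the cathode and Mg²⁺/Mg is the anode.
E°cell = +0.80 − (−2.37) = +3.17 V; balancing electrons gives n = 2.
ΔG° = −nFE°cell = −(2)(96500)(+3.17) J/mol = −612 kJ/mol.

−612 kJ/mol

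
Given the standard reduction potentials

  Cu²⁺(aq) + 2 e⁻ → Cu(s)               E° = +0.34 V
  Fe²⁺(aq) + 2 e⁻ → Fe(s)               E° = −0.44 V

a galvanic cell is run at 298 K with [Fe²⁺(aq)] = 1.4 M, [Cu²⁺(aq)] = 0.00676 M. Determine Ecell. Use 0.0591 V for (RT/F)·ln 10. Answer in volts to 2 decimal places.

Since E°(Cu²⁺/Cu) > E°(Fe²⁺/Fe), Cu²⁺/Cu serves as the cathode.
The standard potential is +0.34 − (−0.44) = +0.78 V and the balanced reaction transfers n = 2 electrons.
For the overall reaction Cu²⁺(aq) + Fe(s) → Cu(s) + Fe²⁺(aq), Q = [Fe²⁺(aq)] / [Cu²⁺(aq)] = 207, giving log Q = 2.316.
By the Nernst equation, E = +0.78 − (0.0591/2)·(2.316) = +0.71 V.

+0.71 V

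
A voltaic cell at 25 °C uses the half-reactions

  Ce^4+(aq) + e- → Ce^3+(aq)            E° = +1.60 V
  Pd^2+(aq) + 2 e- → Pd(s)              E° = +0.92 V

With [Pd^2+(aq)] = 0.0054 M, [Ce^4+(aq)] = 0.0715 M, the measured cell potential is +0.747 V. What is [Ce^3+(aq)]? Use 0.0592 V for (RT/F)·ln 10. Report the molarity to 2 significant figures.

Ce⁴⁺/Ce³⁺ is the cathode (higher E°); E°cell = +1.60 − (+0.92) = +0.68 V with n = 2.
Since E = E° − (0.0592/n)·log Q, log Q = n(E° − E)/0.0592 = −2.264.
For 2 Ce^4+(aq) + Pd(s) → 2 Ce^3+(aq) + Pd^2+(aq), the reaction quotient is Q = ([Ce^3+(aq)]^2·[Pd^2+(aq)]) / [Ce^4+(aq)]^2.
Substituting the known concentrations and solving, log [Ce^3+(aq)] = −1.144 and [Ce^3+(aq)] = 0.072 M.

0.072 M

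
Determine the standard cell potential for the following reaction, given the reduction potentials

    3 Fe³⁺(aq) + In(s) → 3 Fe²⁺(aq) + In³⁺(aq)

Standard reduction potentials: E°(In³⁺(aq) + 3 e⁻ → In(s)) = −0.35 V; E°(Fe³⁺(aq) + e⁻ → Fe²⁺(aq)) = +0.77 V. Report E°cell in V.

In the reaction as written, Fe³⁺(aq) is reduced (cathode) and In³⁺(aq) is produced by oxidation at the anode.
E°cell = E°(cathode) − E°(anode) = +0.77 − (−0.35) = +1.12 V.

+1.12 V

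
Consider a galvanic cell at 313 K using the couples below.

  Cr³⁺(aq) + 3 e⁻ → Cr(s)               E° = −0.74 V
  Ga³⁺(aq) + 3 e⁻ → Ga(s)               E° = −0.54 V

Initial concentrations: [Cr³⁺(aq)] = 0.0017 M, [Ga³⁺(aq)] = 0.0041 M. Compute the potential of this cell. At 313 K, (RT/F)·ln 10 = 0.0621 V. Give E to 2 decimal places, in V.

Ga³⁺/Ga is reduced (cathode, E° = −0.54 V) and Cr³⁺/Cr is oxidized (anode).
E°cell = −0.54 − (−0.74) = +0.20 V, with n = 3 electrons transferred.
For the overall reaction Ga³⁺(aq) + Cr(s) → Ga(s) + Cr³⁺(aq), Q = [Cr³⁺(aq)] / [Ga³⁺(aq)] = 0.415, giving log Q = −0.382.
By the Nernst equation, E = +0.20 − (0.0621/3)·(−0.382) = +0.21 V.

+0.21 V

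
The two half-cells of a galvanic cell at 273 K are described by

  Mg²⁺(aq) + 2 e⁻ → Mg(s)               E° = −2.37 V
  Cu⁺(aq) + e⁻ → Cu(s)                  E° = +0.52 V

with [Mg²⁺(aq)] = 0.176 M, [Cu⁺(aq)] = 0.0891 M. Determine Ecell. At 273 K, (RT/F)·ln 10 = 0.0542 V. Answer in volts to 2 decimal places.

The Cu⁺/Cu couple has the more positive E°, so it is the cathode; Mg²⁺/Mg is the anode.
The standard potential is +0.52 − (−2.37) = +2.89 V and the balanced reaction transfers n = 2 electrons.
Balancing gives 2 Cu⁺(aq) + Mg(s) → 2 Cu(s) + Mg²⁺(aq); hence Q = [Mg²⁺(aq)] / [Cu⁺(aq)]^2 = 22.2 (log Q = 1.346).
By the Nernst equation, E = +2.89 − (0.0542/2)·(1.346) = +2.85 V.

+2.85 V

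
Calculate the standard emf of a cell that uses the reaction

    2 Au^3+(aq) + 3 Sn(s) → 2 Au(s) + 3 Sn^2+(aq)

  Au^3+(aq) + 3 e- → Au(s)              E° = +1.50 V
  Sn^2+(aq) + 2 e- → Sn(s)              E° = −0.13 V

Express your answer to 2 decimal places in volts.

Au^3+(aq) gains electrons, so the Au³⁺/Au couple is the cathode; the Sn²⁺/Sn couple is the anode.
E°cell = E°(cathode) − E°(anode) = +1.50 − (−0.13) = +1.63 V.
The positive value indicates the reaction is spontaneous as written.

+1.63 V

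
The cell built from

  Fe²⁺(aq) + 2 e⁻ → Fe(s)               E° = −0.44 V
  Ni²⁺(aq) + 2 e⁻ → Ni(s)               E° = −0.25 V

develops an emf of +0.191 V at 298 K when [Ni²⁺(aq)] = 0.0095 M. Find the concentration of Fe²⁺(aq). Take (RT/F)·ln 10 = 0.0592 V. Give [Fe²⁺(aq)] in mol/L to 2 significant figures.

0.0088 M

Ni²⁺/Ni is the cathode (higher E°); E°cell = −0.25 − (−0.44) = +0.19 V with n = 2.
From the Nernst equation, log Q = n(E° − E)/0.0592 = 2·(+0.19 − (+0.191))/0.0592 = −0.034.
Balancing electrons gives Ni²⁺(aq) + Fe(s) → Ni(s) + Fe²⁺(aq); thus Q = [Fe²⁺(aq)] / [Ni²⁺(aq)].
Isolating [Fe²⁺(aq)] in Q = 10^{−0.034} yields log [Fe²⁺(aq)] = −2.056, i.e. 0.0088 M.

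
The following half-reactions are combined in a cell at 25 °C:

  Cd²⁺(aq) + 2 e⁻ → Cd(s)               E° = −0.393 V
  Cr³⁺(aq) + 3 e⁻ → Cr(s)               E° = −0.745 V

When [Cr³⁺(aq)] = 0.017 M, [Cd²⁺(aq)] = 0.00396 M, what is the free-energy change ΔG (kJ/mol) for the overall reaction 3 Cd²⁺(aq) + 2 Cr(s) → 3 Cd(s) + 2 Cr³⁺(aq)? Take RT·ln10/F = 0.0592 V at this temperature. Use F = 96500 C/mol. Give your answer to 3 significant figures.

E°cell = −0.393 − (−0.745) = +0.352 V; the balanced reaction transfers n = 6 electrons.
Q = [Cr³⁺(aq)]^2 / [Cd²⁺(aq)]^3 = 4.65×10^3, so log Q = 3.668 and E = +0.352 − (0.0592/6)(3.668) = +0.3158 V.
Finally ΔG = −nFE = −(6)(96500 C/mol)(+0.3158 V) = −183 kJ/mol.

−183 kJ/mol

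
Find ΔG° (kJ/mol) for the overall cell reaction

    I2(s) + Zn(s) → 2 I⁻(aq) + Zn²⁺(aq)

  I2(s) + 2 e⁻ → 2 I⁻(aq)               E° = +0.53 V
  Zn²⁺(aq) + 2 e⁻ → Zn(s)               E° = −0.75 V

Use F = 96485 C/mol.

In the reaction as written I2(s) is reduced, so the I₂/I⁻ couple is the cathode and Zn²⁺/Zn is the anode.
E°cell = +0.53 − (−0.75) = +1.28 V; balancing electrons gives n = 2.
ΔG° = −nFE°cell = −(2)(96485)(+1.28) J/mol = −247 kJ/mol.

−247 kJ/mol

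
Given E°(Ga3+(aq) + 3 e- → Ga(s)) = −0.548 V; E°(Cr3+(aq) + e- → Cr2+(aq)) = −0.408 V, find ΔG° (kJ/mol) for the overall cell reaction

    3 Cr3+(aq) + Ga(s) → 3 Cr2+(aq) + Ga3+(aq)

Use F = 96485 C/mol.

−40.5 kJ/mol

In the reaction as written Cr3+(aq) is reduced, so the Cr³⁺/Cr²⁺ couple is the cathode and Ga³⁺/Ga is the anode.
E°cell = −0.408 − (−0.548) = +0.140 V; balancing electrons gives n = 3.
ΔG° = −nFE°cell = −(3)(96485)(+0.140) J/mol = −40.5 kJ/mol.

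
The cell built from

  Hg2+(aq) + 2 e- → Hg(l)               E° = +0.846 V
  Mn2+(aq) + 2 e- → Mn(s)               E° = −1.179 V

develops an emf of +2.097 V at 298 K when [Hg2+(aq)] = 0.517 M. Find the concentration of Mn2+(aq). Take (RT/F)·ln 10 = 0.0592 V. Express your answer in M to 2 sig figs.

With Hg²⁺/Hg at the cathode and Mn²⁺/Mn at the anode, E°cell = +0.846 − (−1.179) = +2.025 V (n = 2).
Since E = E° − (0.0592/n)·log Q, log Q = n(E° − E)/0.0592 = −2.432.
Balancing electrons gives Hg2+(aq) + Mn(s) → Hg(l) + Mn2+(aq); thus Q = [Mn2+(aq)] / [Hg2+(aq)].
Isolating [Mn2+(aq)] in Q = 10^{−2.432} yields log [Mn2+(aq)] = −2.719, i.e. 0.0019 M.

0.0019 M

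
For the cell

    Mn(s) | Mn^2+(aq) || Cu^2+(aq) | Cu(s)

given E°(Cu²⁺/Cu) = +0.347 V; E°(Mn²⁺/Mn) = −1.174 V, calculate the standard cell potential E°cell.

+1.521 V

By convention the left-hand electrode in cell notation is the anode (oxidation) and the right-hand electrode is the cathode (reduction).
E°cell = E°(right) − E°(left) = +0.347 − (−1.174) = +1.521 V.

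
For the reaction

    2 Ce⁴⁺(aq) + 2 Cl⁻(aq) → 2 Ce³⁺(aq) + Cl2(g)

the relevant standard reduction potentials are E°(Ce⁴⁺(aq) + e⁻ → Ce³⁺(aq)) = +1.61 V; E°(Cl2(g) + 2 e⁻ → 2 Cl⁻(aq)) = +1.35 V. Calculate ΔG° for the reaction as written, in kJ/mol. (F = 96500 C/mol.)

−50.2 kJ/mol

In the reaction as written Ce⁴⁺(aq) is reduced, so the Ce⁴⁺/Ce³⁺ couple is the cathode and Cl₂/Cl⁻ is the anode.
E°cell = +1.61 − (+1.35) = +0.26 V; balancing electrons gives n = 2.
ΔG° = −nFE°cell = −(2)(96500)(+0.26) J/mol = −50.2 kJ/mol.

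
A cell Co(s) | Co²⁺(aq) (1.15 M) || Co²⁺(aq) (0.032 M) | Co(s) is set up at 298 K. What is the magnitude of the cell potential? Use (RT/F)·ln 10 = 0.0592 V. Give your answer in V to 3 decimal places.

For a concentration cell E°cell = 0, since both electrodes use the same couple.
The compartment with the higher Co²⁺(aq) concentration (1.15 M) acts as the cathode; ions are reduced there and produced at the dilute (0.032 M) anode.
With n = 2, Ecell = −(0.0592/2)·log([dilute]/[conc]) = −(0.0592/2)·log(0.032/1.15) = +0.046 V.

0.046 V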